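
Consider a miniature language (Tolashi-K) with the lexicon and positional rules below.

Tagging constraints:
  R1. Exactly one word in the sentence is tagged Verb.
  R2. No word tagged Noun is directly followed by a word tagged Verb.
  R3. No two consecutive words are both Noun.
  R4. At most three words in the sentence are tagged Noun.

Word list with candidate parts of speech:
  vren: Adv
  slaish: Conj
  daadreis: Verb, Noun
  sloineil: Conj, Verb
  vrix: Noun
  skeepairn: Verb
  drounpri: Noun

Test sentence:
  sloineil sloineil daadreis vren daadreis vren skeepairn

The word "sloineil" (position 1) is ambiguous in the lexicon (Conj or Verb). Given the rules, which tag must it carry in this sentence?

Candidates per position — 1:sloineil {Conj,Verb}; 2:sloineil {Conj,Verb}; 3:daadreis {Verb,Noun}; 4:vren {Adv}; 5:daadreis {Verb,Noun}; 6:vren {Adv}; 7:skeepairn {Verb}.
At position 1, choosing Verb makes rule 1 impossible to satisfy; hence Conj.
At position 2, choosing Verb makes rule 1 impossible to satisfy; hence Conj.
At position 3, choosing Verb makes rule 1 impossible to satisfy; hence Noun.
At position 5, choosing Verb makes rule 1 impossible to satisfy; hence Noun.
The unique satisfying tagging is: Conj Conj Noun Adv Noun Adv Verb.
Rule-by-rule: rule 1 ok; rule 2 ok; rule 3 ok; rule 4 ok.

Conj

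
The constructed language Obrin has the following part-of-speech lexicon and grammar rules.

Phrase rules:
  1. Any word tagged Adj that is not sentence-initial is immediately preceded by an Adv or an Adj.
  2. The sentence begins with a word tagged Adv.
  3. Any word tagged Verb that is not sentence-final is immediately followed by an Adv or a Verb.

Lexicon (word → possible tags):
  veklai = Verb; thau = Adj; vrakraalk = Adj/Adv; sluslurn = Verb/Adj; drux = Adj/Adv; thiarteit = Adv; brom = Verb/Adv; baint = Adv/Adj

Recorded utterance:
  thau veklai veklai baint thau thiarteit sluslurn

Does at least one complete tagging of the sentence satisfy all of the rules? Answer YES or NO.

NO

Candidates per position — 1:thau {Adj}; 2:veklai {Verb}; 3:veklai {Verb}; 4:baint {Adv,Adj}; 5:thau {Adj}; 6:thiarteit {Adv}; 7:sluslurn {Verb,Adj}.
Rule 2 cannot be satisfied by any choice of tags from the lexicon.
So there is no consistent tagging.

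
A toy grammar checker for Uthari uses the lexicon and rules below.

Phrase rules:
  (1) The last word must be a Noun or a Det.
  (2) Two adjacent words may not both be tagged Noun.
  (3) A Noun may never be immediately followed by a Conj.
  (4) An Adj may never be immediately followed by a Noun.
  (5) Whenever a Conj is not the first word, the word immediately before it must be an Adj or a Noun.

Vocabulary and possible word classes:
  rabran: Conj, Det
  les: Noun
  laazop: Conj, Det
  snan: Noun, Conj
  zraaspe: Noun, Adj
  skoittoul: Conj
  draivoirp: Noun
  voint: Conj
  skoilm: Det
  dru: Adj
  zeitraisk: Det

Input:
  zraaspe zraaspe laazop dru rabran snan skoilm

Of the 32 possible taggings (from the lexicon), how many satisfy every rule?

Candidates per position — 1:zraaspe {Noun,Adj}; 2:zraaspe {Noun,Adj}; 3:laazop {Conj,Det}; 4:dru {Adj}; 5:rabran {Conj,Det}; 6:snan {Noun,Conj}; 7:skoilm {Det}.
There are 32 candidate sequences in total.
Checking each against the rules leaves 8 sequences.
Count = 8.

8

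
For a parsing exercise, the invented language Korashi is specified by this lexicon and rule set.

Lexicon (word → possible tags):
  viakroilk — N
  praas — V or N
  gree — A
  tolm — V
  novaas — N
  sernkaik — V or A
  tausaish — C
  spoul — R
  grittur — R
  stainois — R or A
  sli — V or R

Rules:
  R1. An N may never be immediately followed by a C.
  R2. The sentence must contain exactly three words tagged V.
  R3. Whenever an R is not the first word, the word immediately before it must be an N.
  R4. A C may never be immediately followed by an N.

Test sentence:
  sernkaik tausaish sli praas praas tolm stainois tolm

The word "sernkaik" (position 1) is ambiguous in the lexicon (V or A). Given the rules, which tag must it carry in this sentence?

Candidates per position — 1:sernkaik {V,A}; 2:tausaish {C}; 3:sli {V,R}; 4:praas {V,N}; 5:praas {V,N}; 6:tolm {V}; 7:stainois {R,A}; 8:tolm {V}.
Position 3: tagging it R would leave rule 3 unsatisfiable, so it must be V.
Position 4: tagging it V would leave rule 2 unsatisfiable, so it must be N.
Position 5: tagging it V would leave rule 2 unsatisfiable, so it must be N.
Position 7: tagging it R would leave rule 3 unsatisfiable, so it must be A.
Position 1: tagging it V would leave rule 2 unsatisfiable, so it must be A.
So the tagging must be: A C V N N V A V.
Check: rule 1 ok; rule 2 ok; rule 3 ok; rule 4 ok.

A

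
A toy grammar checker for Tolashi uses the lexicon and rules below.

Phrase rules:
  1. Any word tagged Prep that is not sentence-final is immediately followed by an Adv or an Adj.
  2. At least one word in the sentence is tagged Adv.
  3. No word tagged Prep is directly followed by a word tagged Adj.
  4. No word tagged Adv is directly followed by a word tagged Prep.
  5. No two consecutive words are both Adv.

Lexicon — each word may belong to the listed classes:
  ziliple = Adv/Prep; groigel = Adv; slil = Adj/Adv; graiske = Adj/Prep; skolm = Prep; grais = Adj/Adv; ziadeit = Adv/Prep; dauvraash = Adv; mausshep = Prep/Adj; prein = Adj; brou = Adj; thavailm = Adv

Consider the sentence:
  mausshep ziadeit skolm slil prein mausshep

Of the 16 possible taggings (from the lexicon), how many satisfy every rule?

Candidates per position — 1:mausshep {Prep,Adj}; 2:ziadeit {Adv,Prep}; 3:skolm {Prep}; 4:slil {Adj,Adv}; 5:prein {Adj}; 6:mausshep {Prep,Adj}.
There are 16 candidate sequences in total.
Every candidate sequence violates at least one rule; no consistent tagging exists.
Count = 0.

0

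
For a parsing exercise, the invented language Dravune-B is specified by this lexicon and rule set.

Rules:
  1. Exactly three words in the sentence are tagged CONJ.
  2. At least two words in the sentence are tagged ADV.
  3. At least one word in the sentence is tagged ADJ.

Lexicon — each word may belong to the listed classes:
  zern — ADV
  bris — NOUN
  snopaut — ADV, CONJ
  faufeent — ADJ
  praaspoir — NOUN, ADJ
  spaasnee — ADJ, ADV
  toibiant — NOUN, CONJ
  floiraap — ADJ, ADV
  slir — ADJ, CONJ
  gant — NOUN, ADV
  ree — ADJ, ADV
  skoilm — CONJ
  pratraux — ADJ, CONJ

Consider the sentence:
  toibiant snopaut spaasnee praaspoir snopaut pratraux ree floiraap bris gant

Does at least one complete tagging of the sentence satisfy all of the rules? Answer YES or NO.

Candidates per position — 1:toibiant {NOUN,CONJ}; 2:snopaut {ADV,CONJ}; 3:spaasnee {ADJ,ADV}; 4:praaspoir {NOUN,ADJ}; 5:snopaut {ADV,CONJ}; 6:pratraux {ADJ,CONJ}; 7:ree {ADJ,ADV}; 8:floiraap {ADJ,ADV}; 9:bris {NOUN}; 10:gant {NOUN,ADV}.
One satisfying assignment: CONJ CONJ ADJ ADJ ADV CONJ ADV ADJ NOUN NOUN.
Verifying each rule — rule 1 ✓; rule 2 ✓; rule 3 ✓.

YES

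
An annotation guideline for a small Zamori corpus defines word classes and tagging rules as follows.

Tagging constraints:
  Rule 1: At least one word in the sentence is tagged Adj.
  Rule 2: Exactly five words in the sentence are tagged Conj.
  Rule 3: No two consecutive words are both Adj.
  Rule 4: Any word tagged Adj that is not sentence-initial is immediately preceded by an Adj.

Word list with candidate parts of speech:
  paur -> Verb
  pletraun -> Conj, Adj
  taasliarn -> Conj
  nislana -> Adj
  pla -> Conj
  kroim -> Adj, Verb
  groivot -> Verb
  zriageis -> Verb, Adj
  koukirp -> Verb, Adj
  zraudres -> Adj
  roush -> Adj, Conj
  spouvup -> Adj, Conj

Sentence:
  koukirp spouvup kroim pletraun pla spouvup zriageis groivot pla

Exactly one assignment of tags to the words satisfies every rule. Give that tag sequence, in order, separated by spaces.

Adj Conj Verb Conj Conj Conj Verb Verb Conj

Candidates per position — 1:koukirp {Verb,Adj}; 2:spouvup {Adj,Conj}; 3:kroim {Adj,Verb}; 4:pletraun {Conj,Adj}; 5:pla {Conj}; 6:spouvup {Adj,Conj}; 7:zriageis {Verb,Adj}; 8:groivot {Verb}; 9:pla {Conj}.
At position 2, choosing Adj makes rule 2 impossible to satisfy; hence Conj.
At position 3, choosing Adj makes rule 4 impossible to satisfy; hence Verb.
At position 4, choosing Adj makes rule 2 impossible to satisfy; hence Conj.
At position 6, choosing Adj makes rule 2 impossible to satisfy; hence Conj.
At position 7, choosing Adj makes rule 4 impossible to satisfy; hence Verb.
At position 1, choosing Verb makes rule 1 impossible to satisfy; hence Adj.
That leaves exactly one tagging: Adj Conj Verb Conj Conj Conj Verb Verb Conj.
Verifying each rule — rule 1 ✓; rule 2 ✓; rule 3 ✓; rule 4 ✓.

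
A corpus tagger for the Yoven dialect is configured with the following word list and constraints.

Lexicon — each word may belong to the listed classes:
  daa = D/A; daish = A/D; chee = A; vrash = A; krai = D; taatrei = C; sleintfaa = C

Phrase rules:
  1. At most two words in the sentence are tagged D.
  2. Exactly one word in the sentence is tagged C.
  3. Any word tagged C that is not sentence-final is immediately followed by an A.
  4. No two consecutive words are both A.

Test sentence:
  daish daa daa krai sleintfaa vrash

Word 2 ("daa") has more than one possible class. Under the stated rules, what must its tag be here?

D

Candidates per position — 1:daish {A,D}; 2:daa {D,A}; 3:daa {D,A}; 4:krai {D}; 5:sleintfaa {C}; 6:vrash {A}.
Position 2: the remaining choice is settled jointly with positions 1, 3 — only D at position 2 is part of a tagging that satisfies every rule.
The only consistent sequence is: A D A D C A.
Rule-by-rule: rule 1 ✓; rule 2 ✓; rule 3 ✓; rule 4 ✓.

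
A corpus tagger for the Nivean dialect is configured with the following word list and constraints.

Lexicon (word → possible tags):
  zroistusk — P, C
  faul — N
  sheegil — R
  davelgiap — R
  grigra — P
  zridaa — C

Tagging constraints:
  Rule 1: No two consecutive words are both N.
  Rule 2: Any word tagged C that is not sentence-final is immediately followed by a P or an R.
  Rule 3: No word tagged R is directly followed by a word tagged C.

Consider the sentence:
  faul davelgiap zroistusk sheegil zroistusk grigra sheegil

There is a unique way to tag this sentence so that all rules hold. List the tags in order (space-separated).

N R P R P P R

Candidates per position — 1:faul {N}; 2:davelgiap {R}; 3:zroistusk {P,C}; 4:sheegil {R}; 5:zroistusk {P,C}; 6:grigra {P}; 7:sheegil {R}.
At position 3, choosing C makes rule 3 impossible to satisfy; hence P.
At position 5, choosing C makes rule 3 impossible to satisfy; hence P.
The unique satisfying tagging is: N R P R P P R.
Check: rule 1 holds; rule 2 holds; rule 3 holds.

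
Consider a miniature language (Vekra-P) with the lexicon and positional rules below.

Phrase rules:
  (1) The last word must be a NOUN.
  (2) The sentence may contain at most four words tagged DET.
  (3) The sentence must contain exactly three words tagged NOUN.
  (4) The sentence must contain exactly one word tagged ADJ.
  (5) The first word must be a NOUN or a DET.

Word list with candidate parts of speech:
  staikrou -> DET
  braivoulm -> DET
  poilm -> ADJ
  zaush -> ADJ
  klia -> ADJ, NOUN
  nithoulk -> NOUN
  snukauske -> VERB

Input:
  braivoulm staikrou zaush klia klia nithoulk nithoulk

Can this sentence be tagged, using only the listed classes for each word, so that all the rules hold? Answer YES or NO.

NO

Candidates per position — 1:braivoulm {DET}; 2:staikrou {DET}; 3:zaush {ADJ}; 4:klia {ADJ,NOUN}; 5:klia {ADJ,NOUN}; 6:nithoulk {NOUN}; 7:nithoulk {NOUN}.
Every candidate sequence violates at least one rule; no consistent tagging exists.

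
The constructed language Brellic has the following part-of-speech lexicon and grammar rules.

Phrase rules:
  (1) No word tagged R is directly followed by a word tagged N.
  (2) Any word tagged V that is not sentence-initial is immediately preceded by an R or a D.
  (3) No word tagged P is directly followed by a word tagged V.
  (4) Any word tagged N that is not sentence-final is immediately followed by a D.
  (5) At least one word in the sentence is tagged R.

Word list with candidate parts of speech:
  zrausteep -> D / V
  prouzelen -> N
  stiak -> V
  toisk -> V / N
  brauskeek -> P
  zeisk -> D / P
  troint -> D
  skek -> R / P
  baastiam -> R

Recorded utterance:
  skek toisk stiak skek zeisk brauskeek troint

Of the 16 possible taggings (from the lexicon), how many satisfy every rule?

0

Candidates per position — 1:skek {R,P}; 2:toisk {V,N}; 3:stiak {V}; 4:skek {R,P}; 5:zeisk {D,P}; 6:brauskeek {P}; 7:troint {D}.
There are 16 candidate sequences in total.
Rule 2 cannot be satisfied by any choice of tags from the lexicon.
So there is no consistent tagging.
Count = 0.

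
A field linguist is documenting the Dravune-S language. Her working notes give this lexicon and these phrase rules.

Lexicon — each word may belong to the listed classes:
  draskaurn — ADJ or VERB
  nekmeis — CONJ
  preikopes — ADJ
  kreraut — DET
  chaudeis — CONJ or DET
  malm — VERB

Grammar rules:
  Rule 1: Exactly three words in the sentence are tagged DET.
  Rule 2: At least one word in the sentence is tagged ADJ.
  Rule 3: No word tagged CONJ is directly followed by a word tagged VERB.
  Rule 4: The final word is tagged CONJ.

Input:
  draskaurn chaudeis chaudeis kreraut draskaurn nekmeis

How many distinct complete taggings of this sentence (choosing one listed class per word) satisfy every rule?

Candidates per position — 1:draskaurn {ADJ,VERB}; 2:chaudeis {CONJ,DET}; 3:chaudeis {CONJ,DET}; 4:kreraut {DET}; 5:draskaurn {ADJ,VERB}; 6:nekmeis {CONJ}.
There are 16 candidate sequences in total.
The sequences that satisfy every rule: ADJ DET DET DET ADJ CONJ; ADJ DET DET DET VERB CONJ; VERB DET DET DET ADJ CONJ.
Count = 3.

3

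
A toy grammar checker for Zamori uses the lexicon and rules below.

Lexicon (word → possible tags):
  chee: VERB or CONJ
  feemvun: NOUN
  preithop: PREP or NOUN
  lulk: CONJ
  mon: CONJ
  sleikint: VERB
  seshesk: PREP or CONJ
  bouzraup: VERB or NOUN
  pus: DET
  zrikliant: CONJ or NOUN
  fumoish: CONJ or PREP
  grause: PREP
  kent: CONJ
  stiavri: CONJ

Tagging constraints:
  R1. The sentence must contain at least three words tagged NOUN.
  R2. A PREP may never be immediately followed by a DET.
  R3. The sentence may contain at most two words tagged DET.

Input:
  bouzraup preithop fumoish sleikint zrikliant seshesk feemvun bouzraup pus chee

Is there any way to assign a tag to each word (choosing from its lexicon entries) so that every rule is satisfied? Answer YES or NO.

Candidates per position — 1:bouzraup {VERB,NOUN}; 2:preithop {PREP,NOUN}; 3:fumoish {CONJ,PREP}; 4:sleikint {VERB}; 5:zrikliant {CONJ,NOUN}; 6:seshesk {PREP,CONJ}; 7:feemvun {NOUN}; 8:bouzraup {VERB,NOUN}; 9:pus {DET}; 10:chee {VERB,CONJ}.
One satisfying assignment: VERB PREP PREP VERB NOUN CONJ NOUN NOUN DET VERB.
Checking: rule 1 ✓; rule 2 ✓; rule 3 ✓.

YES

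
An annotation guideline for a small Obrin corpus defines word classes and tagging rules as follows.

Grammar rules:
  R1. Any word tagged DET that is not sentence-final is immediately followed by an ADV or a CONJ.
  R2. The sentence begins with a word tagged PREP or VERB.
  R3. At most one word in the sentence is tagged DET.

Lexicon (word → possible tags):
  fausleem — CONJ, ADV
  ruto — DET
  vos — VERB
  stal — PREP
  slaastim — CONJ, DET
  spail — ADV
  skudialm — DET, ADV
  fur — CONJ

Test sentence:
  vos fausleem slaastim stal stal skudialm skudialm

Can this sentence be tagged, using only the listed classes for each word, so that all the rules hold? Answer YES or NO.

YES

Candidates per position — 1:vos {VERB}; 2:fausleem {CONJ,ADV}; 3:slaastim {CONJ,DET}; 4:stal {PREP}; 5:stal {PREP}; 6:skudialm {DET,ADV}; 7:skudialm {DET,ADV}.
One satisfying assignment: VERB ADV CONJ PREP PREP ADV ADV.
Checking: rule 1 ✓; rule 2 ✓; rule 3 ✓.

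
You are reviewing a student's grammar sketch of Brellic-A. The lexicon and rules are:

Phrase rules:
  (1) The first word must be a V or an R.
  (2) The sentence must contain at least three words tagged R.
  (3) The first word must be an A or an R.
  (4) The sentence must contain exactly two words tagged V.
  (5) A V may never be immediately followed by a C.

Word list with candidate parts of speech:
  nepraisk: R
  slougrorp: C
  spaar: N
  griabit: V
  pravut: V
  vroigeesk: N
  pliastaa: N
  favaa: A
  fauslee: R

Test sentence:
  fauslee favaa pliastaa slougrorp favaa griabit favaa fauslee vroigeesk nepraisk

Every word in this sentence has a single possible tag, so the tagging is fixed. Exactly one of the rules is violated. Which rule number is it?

Fixed tagging: R A N C A V A R N R.
Applying the rules: R1 holds, R2 holds, R3 holds, R4 violated, R5 holds.
Only rule 4 fails.

4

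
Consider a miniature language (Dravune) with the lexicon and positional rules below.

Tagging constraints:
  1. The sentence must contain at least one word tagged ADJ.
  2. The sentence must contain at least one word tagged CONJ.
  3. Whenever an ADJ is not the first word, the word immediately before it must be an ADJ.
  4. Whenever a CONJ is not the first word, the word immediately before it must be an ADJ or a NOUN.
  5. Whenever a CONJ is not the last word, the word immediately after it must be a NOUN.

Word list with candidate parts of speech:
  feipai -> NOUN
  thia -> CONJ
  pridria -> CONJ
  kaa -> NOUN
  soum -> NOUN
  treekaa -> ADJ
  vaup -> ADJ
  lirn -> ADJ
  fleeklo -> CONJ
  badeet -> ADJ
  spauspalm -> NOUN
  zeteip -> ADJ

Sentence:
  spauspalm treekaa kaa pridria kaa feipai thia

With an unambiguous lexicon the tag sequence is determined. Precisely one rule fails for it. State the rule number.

3

Fixed tagging: NOUN ADJ NOUN CONJ NOUN NOUN CONJ.
Applying the rules: R1 pass, R2 pass, R3 fail, R4 pass, R5 pass.
Only rule 3 fails.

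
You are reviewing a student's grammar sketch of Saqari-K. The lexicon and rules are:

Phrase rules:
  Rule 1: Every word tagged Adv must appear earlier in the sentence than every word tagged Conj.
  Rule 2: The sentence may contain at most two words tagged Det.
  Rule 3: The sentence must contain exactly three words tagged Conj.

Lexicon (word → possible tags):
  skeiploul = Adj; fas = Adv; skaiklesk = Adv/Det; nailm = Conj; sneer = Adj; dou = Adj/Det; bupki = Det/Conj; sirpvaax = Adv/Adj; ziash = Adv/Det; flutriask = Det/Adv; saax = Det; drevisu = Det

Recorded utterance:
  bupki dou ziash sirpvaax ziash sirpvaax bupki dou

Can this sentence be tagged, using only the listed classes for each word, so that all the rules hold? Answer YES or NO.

NO

Candidates per position — 1:bupki {Det,Conj}; 2:dou {Adj,Det}; 3:ziash {Adv,Det}; 4:sirpvaax {Adv,Adj}; 5:ziash {Adv,Det}; 6:sirpvaax {Adv,Adj}; 7:bupki {Det,Conj}; 8:dou {Adj,Det}.
Rule 3 cannot be satisfied by any choice of tags from the lexicon.
So there is no consistent tagging.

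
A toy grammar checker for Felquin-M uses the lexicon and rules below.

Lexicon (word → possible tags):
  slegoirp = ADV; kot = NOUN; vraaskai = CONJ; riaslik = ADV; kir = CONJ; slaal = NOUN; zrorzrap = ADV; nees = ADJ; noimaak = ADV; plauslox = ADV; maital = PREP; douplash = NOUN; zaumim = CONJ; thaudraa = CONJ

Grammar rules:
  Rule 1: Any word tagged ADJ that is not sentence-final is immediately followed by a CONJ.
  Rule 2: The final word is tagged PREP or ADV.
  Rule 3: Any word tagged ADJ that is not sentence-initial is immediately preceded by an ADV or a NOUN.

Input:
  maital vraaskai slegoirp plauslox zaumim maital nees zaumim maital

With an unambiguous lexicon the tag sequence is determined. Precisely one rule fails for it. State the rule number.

3

Fixed tagging: PREP CONJ ADV ADV CONJ PREP ADJ CONJ PREP.
Applying the rules: R1 holds, R2 holds, R3 violated.
Only rule 3 fails.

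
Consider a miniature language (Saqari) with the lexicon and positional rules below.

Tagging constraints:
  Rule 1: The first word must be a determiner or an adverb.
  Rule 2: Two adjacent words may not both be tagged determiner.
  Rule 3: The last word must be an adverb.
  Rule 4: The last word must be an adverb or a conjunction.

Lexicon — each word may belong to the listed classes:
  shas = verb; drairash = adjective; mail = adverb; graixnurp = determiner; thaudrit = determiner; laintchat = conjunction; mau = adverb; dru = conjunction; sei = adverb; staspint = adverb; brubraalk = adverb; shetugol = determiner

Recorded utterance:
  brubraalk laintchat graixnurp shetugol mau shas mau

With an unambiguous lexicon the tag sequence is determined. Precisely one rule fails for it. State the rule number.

Fixed tagging: adverb conjunction determiner determiner adverb verb adverb.
Applying the rules: R1 pass, R2 fail, R3 pass, R4 pass.
Only rule 2 fails.

2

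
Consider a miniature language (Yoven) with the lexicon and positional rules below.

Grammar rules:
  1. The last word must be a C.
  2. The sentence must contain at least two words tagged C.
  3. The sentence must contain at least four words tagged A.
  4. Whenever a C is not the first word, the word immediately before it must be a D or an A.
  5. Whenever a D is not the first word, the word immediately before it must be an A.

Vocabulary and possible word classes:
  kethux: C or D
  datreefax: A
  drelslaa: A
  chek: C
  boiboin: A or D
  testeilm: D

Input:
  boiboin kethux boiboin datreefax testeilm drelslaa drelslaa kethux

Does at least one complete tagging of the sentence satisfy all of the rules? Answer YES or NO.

Candidates per position — 1:boiboin {A,D}; 2:kethux {C,D}; 3:boiboin {A,D}; 4:datreefax {A}; 5:testeilm {D}; 6:drelslaa {A}; 7:drelslaa {A}; 8:kethux {C,D}.
One satisfying assignment: D C A A D A A C.
Checking: rule 1 holds; rule 2 holds; rule 3 holds; rule 4 holds; rule 5 holds.

YES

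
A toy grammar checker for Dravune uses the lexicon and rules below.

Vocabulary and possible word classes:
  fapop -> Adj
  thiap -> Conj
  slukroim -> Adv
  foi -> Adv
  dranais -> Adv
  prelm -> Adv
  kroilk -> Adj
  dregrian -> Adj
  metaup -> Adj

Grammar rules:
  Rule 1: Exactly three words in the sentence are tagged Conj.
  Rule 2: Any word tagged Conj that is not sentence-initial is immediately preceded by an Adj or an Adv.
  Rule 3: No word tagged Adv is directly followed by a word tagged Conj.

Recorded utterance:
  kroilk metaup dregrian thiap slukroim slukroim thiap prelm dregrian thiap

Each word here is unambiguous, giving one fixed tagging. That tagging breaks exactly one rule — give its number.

Fixed tagging: Adj Adj Adj Conj Adv Adv Conj Adv Adj Conj.
Checking each rule: R1 ok, R2 ok, R3 fails.
Only rule 3 fails.

3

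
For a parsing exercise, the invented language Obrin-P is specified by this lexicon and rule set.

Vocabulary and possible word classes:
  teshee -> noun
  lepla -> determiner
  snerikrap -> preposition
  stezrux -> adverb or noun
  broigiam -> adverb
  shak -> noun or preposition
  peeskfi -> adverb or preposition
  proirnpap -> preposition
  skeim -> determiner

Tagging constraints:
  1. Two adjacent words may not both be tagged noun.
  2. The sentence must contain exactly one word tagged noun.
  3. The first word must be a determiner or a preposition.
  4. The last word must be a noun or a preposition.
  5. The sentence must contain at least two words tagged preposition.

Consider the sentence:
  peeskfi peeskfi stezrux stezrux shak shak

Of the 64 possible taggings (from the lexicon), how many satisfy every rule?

8

Candidates per position — 1:peeskfi {adverb,preposition}; 2:peeskfi {adverb,preposition}; 3:stezrux {adverb,noun}; 4:stezrux {adverb,noun}; 5:shak {noun,preposition}; 6:shak {noun,preposition}.
There are 64 candidate sequences in total.
Checking each against the rules leaves 8 sequences.
Count = 8.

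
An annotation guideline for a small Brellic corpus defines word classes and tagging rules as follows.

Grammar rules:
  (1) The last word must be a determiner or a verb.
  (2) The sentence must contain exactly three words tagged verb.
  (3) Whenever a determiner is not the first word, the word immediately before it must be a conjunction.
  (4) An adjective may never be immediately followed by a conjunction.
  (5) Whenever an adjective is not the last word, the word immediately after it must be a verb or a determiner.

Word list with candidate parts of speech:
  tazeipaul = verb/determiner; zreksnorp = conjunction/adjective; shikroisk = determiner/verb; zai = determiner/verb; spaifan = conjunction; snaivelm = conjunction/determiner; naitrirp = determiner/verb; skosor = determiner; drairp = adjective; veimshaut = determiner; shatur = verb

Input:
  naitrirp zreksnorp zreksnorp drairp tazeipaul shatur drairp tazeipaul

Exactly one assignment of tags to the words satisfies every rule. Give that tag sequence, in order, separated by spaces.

Candidates per position — 1:naitrirp {determiner,verb}; 2:zreksnorp {conjunction,adjective}; 3:zreksnorp {conjunction,adjective}; 4:drairp {adjective}; 5:tazeipaul {verb,determiner}; 6:shatur {verb}; 7:drairp {adjective}; 8:tazeipaul {verb,determiner}.
If word 2 were adjective, no tagging could satisfy rule 5; so word 2 is conjunction.
If word 3 were adjective, no tagging could satisfy rule 5; so word 3 is conjunction.
If word 5 were determiner, no tagging could satisfy rule 3; so word 5 is verb.
If word 8 were determiner, no tagging could satisfy rule 3; so word 8 is verb.
If word 1 were verb, no tagging could satisfy rule 2; so word 1 is determiner.
So the tagging must be: determiner conjunction conjunction adjective verb verb adjective verb.
Checking: rule 1 ok; rule 2 ok; rule 3 ok; rule 4 ok; rule 5 ok.

determiner conjunction conjunction adjective verb verb adjective verb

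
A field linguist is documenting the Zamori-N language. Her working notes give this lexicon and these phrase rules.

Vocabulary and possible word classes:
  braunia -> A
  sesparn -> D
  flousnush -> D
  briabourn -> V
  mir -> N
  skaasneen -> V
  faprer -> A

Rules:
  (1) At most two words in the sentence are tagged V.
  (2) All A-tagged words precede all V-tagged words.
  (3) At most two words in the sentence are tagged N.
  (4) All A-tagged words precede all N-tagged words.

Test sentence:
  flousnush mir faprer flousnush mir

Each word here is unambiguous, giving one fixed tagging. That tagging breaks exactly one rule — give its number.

Fixed tagging: D N A D N.
Applying the rules: R1 ok, R2 ok, R3 ok, R4 fails.
Only rule 4 fails.

4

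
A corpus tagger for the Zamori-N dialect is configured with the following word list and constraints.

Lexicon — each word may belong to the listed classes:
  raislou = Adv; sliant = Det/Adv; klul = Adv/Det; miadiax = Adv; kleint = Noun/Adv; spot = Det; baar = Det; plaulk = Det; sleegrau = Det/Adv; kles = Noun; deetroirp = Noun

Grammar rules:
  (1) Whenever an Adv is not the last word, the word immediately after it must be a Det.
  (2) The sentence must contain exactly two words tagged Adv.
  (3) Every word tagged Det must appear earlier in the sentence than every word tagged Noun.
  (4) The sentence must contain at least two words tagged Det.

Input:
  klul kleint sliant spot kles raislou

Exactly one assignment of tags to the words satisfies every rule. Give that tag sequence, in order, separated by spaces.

Det Adv Det Det Noun Adv

Candidates per position — 1:klul {Adv,Det}; 2:kleint {Noun,Adv}; 3:sliant {Det,Adv}; 4:spot {Det}; 5:kles {Noun}; 6:raislou {Adv}.
At position 1, choosing Adv makes rule 1 impossible to satisfy; hence Det.
At position 2, choosing Noun makes rule 3 impossible to satisfy; hence Adv.
At position 3, choosing Adv makes rule 1 impossible to satisfy; hence Det.
The only consistent sequence is: Det Adv Det Det Noun Adv.
Check: rule 1 satisfied; rule 2 satisfied; rule 3 satisfied; rule 4 satisfied.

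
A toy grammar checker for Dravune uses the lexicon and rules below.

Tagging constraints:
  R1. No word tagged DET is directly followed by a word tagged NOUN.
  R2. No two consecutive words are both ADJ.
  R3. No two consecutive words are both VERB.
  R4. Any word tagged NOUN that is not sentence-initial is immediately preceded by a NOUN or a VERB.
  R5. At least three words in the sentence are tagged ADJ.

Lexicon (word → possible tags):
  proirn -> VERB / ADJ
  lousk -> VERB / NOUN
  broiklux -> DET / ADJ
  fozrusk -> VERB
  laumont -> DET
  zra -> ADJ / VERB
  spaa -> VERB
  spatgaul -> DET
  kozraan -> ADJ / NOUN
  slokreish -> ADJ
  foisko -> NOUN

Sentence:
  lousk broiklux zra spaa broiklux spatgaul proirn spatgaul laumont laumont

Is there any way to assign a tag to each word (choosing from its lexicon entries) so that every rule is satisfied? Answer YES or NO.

YES

Candidates per position — 1:lousk {VERB,NOUN}; 2:broiklux {DET,ADJ}; 3:zra {ADJ,VERB}; 4:spaa {VERB}; 5:broiklux {DET,ADJ}; 6:spatgaul {DET}; 7:proirn {VERB,ADJ}; 8:spatgaul {DET}; 9:laumont {DET}; 10:laumont {DET}.
One satisfying assignment: NOUN DET ADJ VERB ADJ DET ADJ DET DET DET.
Checking: rule 1 holds; rule 2 holds; rule 3 holds; rule 4 holds; rule 5 holds.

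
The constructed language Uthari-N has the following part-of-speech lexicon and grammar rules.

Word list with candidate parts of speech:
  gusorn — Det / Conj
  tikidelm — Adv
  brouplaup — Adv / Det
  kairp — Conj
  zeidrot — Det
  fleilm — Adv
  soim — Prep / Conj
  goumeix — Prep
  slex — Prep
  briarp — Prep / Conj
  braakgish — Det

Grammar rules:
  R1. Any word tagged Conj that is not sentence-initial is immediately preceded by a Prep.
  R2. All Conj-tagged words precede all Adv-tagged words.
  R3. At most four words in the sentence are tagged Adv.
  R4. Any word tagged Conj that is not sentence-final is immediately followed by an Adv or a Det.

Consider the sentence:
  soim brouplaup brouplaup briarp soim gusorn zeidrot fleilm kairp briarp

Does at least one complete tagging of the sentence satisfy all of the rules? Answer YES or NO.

Candidates per position — 1:soim {Prep,Conj}; 2:brouplaup {Adv,Det}; 3:brouplaup {Adv,Det}; 4:briarp {Prep,Conj}; 5:soim {Prep,Conj}; 6:gusorn {Det,Conj}; 7:zeidrot {Det}; 8:fleilm {Adv}; 9:kairp {Conj}; 10:briarp {Prep,Conj}.
Rule 1 cannot be satisfied by any choice of tags from the lexicon.
So there is no consistent tagging.

NO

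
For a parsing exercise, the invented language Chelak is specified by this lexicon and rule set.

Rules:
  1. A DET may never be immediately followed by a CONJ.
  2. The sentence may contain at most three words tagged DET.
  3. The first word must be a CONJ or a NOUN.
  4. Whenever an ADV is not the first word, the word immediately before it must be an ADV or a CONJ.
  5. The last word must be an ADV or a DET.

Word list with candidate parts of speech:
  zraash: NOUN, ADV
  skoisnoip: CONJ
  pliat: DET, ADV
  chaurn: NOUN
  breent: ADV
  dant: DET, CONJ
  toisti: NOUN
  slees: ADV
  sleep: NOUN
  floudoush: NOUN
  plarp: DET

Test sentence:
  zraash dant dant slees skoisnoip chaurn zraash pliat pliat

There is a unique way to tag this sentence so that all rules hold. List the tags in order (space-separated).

NOUN CONJ CONJ ADV CONJ NOUN NOUN DET DET

Candidates per position — 1:zraash {NOUN,ADV}; 2:dant {DET,CONJ}; 3:dant {DET,CONJ}; 4:slees {ADV}; 5:skoisnoip {CONJ}; 6:chaurn {NOUN}; 7:zraash {NOUN,ADV}; 8:pliat {DET,ADV}; 9:pliat {DET,ADV}.
Position 1: ADV is ruled out by rule 3; that leaves NOUN.
Position 3: DET is ruled out by rule 4; that leaves CONJ.
Position 7: ADV is ruled out by rule 4; that leaves NOUN.
Position 8: ADV is ruled out by rule 4; that leaves DET.
Position 9: ADV is ruled out by rule 4; that leaves DET.
Position 2: DET is ruled out by rule 1; that leaves CONJ.
So the tagging must be: NOUN CONJ CONJ ADV CONJ NOUN NOUN DET DET.
Verifying each rule — rule 1 ok; rule 2 ok; rule 3 ok; rule 4 ok; rule 5 ok.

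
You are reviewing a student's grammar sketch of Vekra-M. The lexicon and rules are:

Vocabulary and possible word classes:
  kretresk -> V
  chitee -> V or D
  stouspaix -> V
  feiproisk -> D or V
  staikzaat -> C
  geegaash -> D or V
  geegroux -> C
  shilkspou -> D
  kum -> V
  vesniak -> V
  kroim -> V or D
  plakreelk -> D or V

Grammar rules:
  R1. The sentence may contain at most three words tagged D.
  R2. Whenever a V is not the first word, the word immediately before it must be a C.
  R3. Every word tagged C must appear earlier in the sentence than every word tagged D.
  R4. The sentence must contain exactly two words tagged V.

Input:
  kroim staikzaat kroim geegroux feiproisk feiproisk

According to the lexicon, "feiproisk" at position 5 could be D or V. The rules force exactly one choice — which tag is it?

Candidates per position — 1:kroim {V,D}; 2:staikzaat {C}; 3:kroim {V,D}; 4:geegroux {C}; 5:feiproisk {D,V}; 6:feiproisk {D,V}.
Position 1: tagging it D would leave rule 3 unsatisfiable, so it must be V.
Position 3: tagging it D would leave rule 3 unsatisfiable, so it must be V.
Position 5: tagging it V would leave rule 4 unsatisfiable, so it must be D.
Position 6: tagging it V would leave rule 2 unsatisfiable, so it must be D.
The only consistent sequence is: V C V C D D.
Verifying each rule — rule 1 satisfied; rule 2 satisfied; rule 3 satisfied; rule 4 satisfied.

D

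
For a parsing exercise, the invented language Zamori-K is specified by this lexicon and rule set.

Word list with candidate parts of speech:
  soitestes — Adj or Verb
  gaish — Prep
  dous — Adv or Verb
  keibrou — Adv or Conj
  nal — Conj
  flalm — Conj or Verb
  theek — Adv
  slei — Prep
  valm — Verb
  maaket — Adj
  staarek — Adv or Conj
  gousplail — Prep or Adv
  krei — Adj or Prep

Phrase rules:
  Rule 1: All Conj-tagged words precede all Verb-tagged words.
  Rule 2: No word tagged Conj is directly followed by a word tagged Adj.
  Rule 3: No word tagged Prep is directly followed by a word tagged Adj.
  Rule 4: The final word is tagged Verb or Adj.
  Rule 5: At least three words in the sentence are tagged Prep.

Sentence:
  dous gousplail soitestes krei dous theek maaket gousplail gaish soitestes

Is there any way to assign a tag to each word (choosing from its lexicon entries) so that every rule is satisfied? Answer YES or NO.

YES

Candidates per position — 1:dous {Adv,Verb}; 2:gousplail {Prep,Adv}; 3:soitestes {Adj,Verb}; 4:krei {Adj,Prep}; 5:dous {Adv,Verb}; 6:theek {Adv}; 7:maaket {Adj}; 8:gousplail {Prep,Adv}; 9:gaish {Prep}; 10:soitestes {Adj,Verb}.
One satisfying assignment: Adv Prep Verb Adj Adv Adv Adj Prep Prep Verb.
Verifying each rule — rule 1 ok; rule 2 ok; rule 3 ok; rule 4 ok; rule 5 ok.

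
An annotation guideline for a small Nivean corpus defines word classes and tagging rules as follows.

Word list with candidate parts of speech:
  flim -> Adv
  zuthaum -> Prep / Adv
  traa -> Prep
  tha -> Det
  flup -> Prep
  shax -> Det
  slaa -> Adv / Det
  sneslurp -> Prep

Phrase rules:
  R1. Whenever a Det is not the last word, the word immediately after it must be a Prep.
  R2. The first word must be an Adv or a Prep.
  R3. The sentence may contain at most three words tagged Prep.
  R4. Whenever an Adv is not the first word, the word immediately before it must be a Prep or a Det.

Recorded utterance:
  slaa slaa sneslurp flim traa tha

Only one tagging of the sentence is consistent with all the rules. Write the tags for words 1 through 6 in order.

Adv Det Prep Adv Prep Det

Candidates per position — 1:slaa {Adv,Det}; 2:slaa {Adv,Det}; 3:sneslurp {Prep}; 4:flim {Adv}; 5:traa {Prep}; 6:tha {Det}.
Position 1: Det is ruled out by rule 1; that leaves Adv.
Position 2: Adv is ruled out by rule 4; that leaves Det.
The unique satisfying tagging is: Adv Det Prep Adv Prep Det.
Rule-by-rule: rule 1 ok; rule 2 ok; rule 3 ok; rule 4 ok.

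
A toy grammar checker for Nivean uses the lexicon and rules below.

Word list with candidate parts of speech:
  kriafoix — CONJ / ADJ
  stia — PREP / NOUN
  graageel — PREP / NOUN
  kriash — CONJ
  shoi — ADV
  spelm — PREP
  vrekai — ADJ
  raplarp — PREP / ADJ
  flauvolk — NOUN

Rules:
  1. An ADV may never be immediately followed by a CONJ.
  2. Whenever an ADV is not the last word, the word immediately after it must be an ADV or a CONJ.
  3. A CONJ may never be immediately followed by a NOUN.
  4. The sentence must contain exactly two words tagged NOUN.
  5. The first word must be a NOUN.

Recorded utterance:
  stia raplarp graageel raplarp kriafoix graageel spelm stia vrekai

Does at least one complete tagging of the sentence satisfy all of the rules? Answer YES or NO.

YES

Candidates per position — 1:stia {PREP,NOUN}; 2:raplarp {PREP,ADJ}; 3:graageel {PREP,NOUN}; 4:raplarp {PREP,ADJ}; 5:kriafoix {CONJ,ADJ}; 6:graageel {PREP,NOUN}; 7:spelm {PREP}; 8:stia {PREP,NOUN}; 9:vrekai {ADJ}.
One satisfying assignment: NOUN PREP PREP PREP ADJ PREP PREP NOUN ADJ.
Check: rule 1 holds; rule 2 holds; rule 3 holds; rule 4 holds; rule 5 holds.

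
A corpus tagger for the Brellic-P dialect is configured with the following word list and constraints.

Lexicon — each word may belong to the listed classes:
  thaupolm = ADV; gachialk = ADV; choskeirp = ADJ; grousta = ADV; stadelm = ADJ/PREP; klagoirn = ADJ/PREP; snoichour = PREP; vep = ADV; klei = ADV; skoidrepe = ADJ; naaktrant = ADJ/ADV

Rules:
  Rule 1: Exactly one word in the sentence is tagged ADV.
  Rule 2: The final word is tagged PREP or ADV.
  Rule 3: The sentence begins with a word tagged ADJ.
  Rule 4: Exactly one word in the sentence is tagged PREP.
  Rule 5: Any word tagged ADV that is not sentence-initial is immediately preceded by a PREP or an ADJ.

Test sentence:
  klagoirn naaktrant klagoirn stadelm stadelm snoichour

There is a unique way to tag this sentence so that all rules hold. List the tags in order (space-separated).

Candidates per position — 1:klagoirn {ADJ,PREP}; 2:naaktrant {ADJ,ADV}; 3:klagoirn {ADJ,PREP}; 4:stadelm {ADJ,PREP}; 5:stadelm {ADJ,PREP}; 6:snoichour {PREP}.
Position 1: PREP is ruled out by rule 3; that leaves ADJ.
Position 2: ADJ is ruled out by rule 1; that leaves ADV.
Position 3: PREP is ruled out by rule 4; that leaves ADJ.
Position 4: PREP is ruled out by rule 4; that leaves ADJ.
Position 5: PREP is ruled out by rule 4; that leaves ADJ.
That leaves exactly one tagging: ADJ ADV ADJ ADJ ADJ PREP.
Verifying each rule — rule 1 ok; rule 2 ok; rule 3 ok; rule 4 ok; rule 5 ok.

ADJ ADV ADJ ADJ ADJ PREP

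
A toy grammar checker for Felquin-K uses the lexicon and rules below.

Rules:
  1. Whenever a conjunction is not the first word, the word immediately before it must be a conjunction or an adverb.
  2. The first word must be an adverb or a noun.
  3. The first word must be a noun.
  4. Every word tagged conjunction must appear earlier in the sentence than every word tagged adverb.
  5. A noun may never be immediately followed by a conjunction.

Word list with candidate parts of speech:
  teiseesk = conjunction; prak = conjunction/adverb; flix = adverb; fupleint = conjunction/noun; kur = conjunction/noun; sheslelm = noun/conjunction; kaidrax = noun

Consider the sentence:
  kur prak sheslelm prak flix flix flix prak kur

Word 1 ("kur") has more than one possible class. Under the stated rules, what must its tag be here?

Candidates per position — 1:kur {conjunction,noun}; 2:prak {conjunction,adverb}; 3:sheslelm {noun,conjunction}; 4:prak {conjunction,adverb}; 5:flix {adverb}; 6:flix {adverb}; 7:flix {adverb}; 8:prak {conjunction,adverb}; 9:kur {conjunction,noun}.
Position 1: tagging it conjunction would leave rule 2 unsatisfiable, so it must be noun.
Position 2: tagging it conjunction would leave rule 1 unsatisfiable, so it must be adverb.
Position 3: tagging it conjunction would leave rule 4 unsatisfiable, so it must be noun.
Position 4: tagging it conjunction would leave rule 1 unsatisfiable, so it must be adverb.
Position 8: tagging it conjunction would leave rule 4 unsatisfiable, so it must be adverb.
Position 9: tagging it conjunction would leave rule 4 unsatisfiable, so it must be noun.
That leaves exactly one tagging: noun adverb noun adverb adverb adverb adverb adverb noun.
Verifying each rule — rule 1 satisfied; rule 2 satisfied; rule 3 satisfied; rule 4 satisfied; rule 5 satisfied.

noun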